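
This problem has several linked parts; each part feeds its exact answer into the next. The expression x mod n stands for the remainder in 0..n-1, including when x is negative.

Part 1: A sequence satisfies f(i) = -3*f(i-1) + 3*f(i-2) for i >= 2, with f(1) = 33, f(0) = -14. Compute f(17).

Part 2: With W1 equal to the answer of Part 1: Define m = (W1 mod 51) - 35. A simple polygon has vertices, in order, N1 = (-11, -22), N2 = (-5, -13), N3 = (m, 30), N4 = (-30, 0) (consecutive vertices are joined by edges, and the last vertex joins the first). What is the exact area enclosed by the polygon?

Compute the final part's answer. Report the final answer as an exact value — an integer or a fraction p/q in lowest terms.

Part 1: f(2) = -3*(33) + 3*(-14) = -141; iterating: f(2)=-141, f(3)=522, f(4)=-1989, f(5)=7533, f(6)=-28566, f(7)=108297, f(8)=-410589, f(9)=1556658, f(10)=-5901741, f(11)=22375197, f(12)=-84830814, f(13)=321618033, f(14)=-1219346541, f(15)=4622893722, f(16)=-17526720789, f(17)=66448843533; answer 66448843533
Part 2: W1 = 66448843533; m = -2; cross terms: (-11*-13 - -5*-22)=33, (-5*30 - -2*-13)=-176, (-2*0 - -30*30)=900, (-30*-22 - -11*0)=660; twice the area = |1417| = 1417; area = 1417/2; answer 1417/2

1417/2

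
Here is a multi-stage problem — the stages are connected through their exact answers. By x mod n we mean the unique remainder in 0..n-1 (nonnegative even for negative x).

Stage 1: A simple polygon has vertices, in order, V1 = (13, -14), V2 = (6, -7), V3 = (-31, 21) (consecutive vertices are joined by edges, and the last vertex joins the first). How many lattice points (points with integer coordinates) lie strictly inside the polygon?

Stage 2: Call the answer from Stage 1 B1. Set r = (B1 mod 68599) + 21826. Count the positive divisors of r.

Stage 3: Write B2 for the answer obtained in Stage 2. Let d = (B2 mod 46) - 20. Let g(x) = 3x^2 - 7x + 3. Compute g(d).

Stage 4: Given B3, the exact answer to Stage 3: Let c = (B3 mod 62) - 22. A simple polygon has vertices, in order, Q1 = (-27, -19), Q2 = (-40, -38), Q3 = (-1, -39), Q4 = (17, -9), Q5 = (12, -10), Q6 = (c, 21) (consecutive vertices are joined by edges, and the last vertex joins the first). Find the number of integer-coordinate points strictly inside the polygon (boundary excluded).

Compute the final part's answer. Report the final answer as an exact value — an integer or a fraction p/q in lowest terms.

Stage 1: cross terms: (13*-7 - 6*-14)=-7, (6*21 - -31*-7)=-91, (-31*-14 - 13*21)=161; twice the area = |63| = 63; area = 63/2; boundary points = 7 + 1 + 1 = 9; strictly interior points = area - boundary/2 + 1 = 28; answer 28
Stage 2: B1 = 28; r = 21854; 21854 = 2 * 7^2 * 223; number of divisors = (1+1) * (2+1) * (1+1) = 12; answer 12
Stage 3: B2 = 12; d = -8; 3*(-8)^2 - 7*(-8)^1 + 3 = (192) + (56) + (3) = 251; answer 251
Stage 4: B3 = 251; c = -19; cross terms: (-27*-38 - -40*-19)=266, (-40*-39 - -1*-38)=1522, (-1*-9 - 17*-39)=672, (17*-10 - 12*-9)=-62, (12*21 - -19*-10)=62, (-19*-19 - -27*21)=928; twice the area = |3388| = 3388; area = 1694; boundary points = 1 + 1 + 6 + 1 + 31 + 8 = 48; strictly interior points = area - boundary/2 + 1 = 1671; answer 1671

1671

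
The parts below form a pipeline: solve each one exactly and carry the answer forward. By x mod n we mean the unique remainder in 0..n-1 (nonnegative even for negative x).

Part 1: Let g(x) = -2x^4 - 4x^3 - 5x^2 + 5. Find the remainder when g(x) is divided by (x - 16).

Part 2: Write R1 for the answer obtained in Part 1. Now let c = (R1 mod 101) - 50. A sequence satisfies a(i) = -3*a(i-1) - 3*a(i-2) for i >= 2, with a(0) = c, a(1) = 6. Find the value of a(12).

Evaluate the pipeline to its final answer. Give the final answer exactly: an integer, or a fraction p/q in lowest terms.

-5832

Part 1: remainder = value at the root: -2*(16)^4 - 4*(16)^3 - 5*(16)^2 + 5 = (-131072) + (-16384) + (-1280) + (5) = -148731; answer -148731
Part 2: R1 = -148731; c = -8; a(2) = -3*(6) - 3*(-8) = 6; iterating: a(2)=6, a(3)=-36, a(4)=90, a(5)=-162, a(6)=216, a(7)=-162, a(8)=-162, a(9)=972, a(10)=-2430, a(11)=4374, a(12)=-5832; answer -5832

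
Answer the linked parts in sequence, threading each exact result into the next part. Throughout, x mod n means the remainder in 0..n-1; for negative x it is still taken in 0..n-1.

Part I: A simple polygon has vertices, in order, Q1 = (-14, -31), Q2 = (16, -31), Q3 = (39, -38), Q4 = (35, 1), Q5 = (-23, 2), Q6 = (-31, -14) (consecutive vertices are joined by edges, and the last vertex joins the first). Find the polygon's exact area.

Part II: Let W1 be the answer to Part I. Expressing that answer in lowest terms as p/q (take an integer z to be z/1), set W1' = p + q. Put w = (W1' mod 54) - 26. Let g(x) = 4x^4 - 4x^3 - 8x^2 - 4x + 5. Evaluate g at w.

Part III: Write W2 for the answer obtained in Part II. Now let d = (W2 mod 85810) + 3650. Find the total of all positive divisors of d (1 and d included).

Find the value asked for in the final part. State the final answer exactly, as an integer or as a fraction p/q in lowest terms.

9440

Part I: cross terms: (-14*-31 - 16*-31)=930, (16*-38 - 39*-31)=601, (39*1 - 35*-38)=1369, (35*2 - -23*1)=93, (-23*-14 - -31*2)=384, (-31*-31 - -14*-14)=765; twice the area = |4142| = 4142; area = 2071; answer 2071
Part II: W1 = 2071; threaded value p + q = 2072; w = -6; 4*(-6)^4 - 4*(-6)^3 - 8*(-6)^2 - 4*(-6)^1 + 5 = (5184) + (864) + (-288) + (24) + (5) = 5789; answer 5789
Part III: W2 = 5789; d = 9439; 9439 is prime, so its only divisors are 1 and 9439; sigma = 1 + 9439 = 9440; answer 9440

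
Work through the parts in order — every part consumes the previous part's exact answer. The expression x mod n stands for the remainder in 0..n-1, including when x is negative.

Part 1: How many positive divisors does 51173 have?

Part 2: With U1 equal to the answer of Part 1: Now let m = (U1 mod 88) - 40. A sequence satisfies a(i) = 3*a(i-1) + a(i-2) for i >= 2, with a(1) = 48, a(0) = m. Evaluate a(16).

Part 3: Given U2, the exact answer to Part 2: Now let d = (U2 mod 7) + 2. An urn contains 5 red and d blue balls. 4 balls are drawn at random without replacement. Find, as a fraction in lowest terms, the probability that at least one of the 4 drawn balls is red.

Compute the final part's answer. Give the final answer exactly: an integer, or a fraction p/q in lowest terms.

Part 1: 51173 = 73 * 701; number of divisors = (1+1) * (1+1) = 4; answer 4
Part 2: U1 = 4; m = -36; a(2) = 3*(48) + 1*(-36) = 108; iterating: a(2)=108, a(3)=372, a(4)=1224, a(5)=4044, a(6)=13356, a(7)=44112, a(8)=145692, a(9)=481188, a(10)=1589256, a(11)=5248956, a(12)=17336124, a(13)=57257328, a(14)=189108108, a(15)=624581652, a(16)=2062853064; answer 2062853064
Part 3: U2 = 2062853064; d = 8; total draws C(13,4) = 715; complement C(8,4) = 70; favorable 715 - 70 = 645; P = 129/143; answer 129/143

129/143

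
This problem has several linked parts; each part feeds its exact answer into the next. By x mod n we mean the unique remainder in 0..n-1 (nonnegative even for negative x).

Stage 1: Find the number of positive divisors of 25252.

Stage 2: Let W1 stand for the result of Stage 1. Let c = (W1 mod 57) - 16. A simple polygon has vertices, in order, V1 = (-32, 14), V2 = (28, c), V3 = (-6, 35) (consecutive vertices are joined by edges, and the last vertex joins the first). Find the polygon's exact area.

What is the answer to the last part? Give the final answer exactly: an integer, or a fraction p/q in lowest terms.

864

Stage 1: 25252 = 2^2 * 59 * 107; number of divisors = (2+1) * (1+1) * (1+1) = 12; answer 12
Stage 2: W1 = 12; c = -4; cross terms: (-32*-4 - 28*14)=-264, (28*35 - -6*-4)=956, (-6*14 - -32*35)=1036; twice the area = |1728| = 1728; area = 864; answer 864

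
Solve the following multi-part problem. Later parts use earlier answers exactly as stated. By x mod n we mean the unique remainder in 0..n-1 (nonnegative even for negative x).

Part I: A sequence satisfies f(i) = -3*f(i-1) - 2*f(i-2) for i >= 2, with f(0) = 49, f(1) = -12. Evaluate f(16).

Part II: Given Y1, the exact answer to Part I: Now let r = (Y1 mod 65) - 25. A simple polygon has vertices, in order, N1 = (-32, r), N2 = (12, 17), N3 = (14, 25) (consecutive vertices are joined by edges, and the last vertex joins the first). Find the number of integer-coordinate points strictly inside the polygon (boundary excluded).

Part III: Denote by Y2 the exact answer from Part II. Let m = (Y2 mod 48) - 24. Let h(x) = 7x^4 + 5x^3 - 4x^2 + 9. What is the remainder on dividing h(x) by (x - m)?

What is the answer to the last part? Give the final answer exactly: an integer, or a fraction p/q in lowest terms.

Part I: f(2) = -3*(-12) - 2*(49) = -62; iterating: f(2)=-62, f(3)=210, f(4)=-506, f(5)=1098, f(6)=-2282, f(7)=4650, f(8)=-9386, f(9)=18858, f(10)=-37802, f(11)=75690, f(12)=-151466, f(13)=303018, f(14)=-606122, f(15)=1212330, f(16)=-2424746; answer -2424746
Part II: Y1 = -2424746; r = -11; cross terms: (-32*17 - 12*-11)=-412, (12*25 - 14*17)=62, (14*-11 - -32*25)=646; twice the area = |296| = 296; area = 148; boundary points = 4 + 2 + 2 = 8; strictly interior points = area - boundary/2 + 1 = 145; answer 145
Part III: Y2 = 145; m = -23; remainder = value at the root: 7*(-23)^4 + 5*(-23)^3 - 4*(-23)^2 + 9 = (1958887) + (-60835) + (-2116) + (9) = 1895945; answer 1895945

1895945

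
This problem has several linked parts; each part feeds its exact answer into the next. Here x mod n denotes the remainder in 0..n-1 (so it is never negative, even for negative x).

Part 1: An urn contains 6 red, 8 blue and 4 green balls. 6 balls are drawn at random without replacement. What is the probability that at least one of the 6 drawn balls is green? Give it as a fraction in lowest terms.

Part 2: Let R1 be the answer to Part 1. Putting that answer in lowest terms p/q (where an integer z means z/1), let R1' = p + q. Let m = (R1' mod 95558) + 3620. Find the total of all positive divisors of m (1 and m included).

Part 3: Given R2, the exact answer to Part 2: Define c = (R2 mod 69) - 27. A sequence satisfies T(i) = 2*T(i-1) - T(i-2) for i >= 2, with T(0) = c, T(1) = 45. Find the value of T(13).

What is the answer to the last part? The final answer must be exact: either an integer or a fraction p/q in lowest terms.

801

Part 1: total draws C(18,6) = 18564; complement C(14,6) = 3003; favorable 18564 - 3003 = 15561; P = 57/68; answer 57/68
Part 2: R1 = 57/68; threaded value p + q = 125; m = 3745; 3745 = 5 * 7 * 107; sigma = (1 + 5) * (1 + 7) * (1 + 107) = 6 * 8 * 108 = 5184; answer 5184
Part 3: R2 = 5184; c = -18; T(2) = 2*(45) - 1*(-18) = 108; iterating: T(2)=108, T(3)=171, T(4)=234, T(5)=297, T(6)=360, T(7)=423, T(8)=486, T(9)=549, T(10)=612, T(11)=675, T(12)=738, T(13)=801; answer 801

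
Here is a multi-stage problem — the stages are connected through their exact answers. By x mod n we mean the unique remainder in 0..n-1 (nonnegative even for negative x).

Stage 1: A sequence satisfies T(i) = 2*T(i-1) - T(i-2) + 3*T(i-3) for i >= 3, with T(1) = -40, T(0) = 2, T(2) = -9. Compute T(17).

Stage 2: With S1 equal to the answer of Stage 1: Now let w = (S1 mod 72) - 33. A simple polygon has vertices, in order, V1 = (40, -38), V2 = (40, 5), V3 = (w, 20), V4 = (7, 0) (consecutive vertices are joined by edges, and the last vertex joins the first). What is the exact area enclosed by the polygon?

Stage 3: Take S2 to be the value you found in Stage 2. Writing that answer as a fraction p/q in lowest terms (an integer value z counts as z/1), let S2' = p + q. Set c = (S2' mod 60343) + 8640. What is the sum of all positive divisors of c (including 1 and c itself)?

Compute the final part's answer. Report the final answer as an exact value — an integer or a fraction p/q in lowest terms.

Stage 1: T(3) = 2*(-9) - 1*(-40) + 3*(2) = 28; iterating: T(3)=28, T(4)=-55, T(5)=-165, T(6)=-191, T(7)=-382, T(8)=-1068, T(9)=-2327, T(10)=-4732, T(11)=-10341, T(12)=-22931, T(13)=-49717, T(14)=-107526, T(15)=-234128, T(16)=-509881, T(17)=-1108212; answer -1108212
Stage 2: S1 = -1108212; w = -21; cross terms: (40*5 - 40*-38)=1720, (40*20 - -21*5)=905, (-21*0 - 7*20)=-140, (7*-38 - 40*0)=-266; twice the area = |2219| = 2219; area = 2219/2; answer 2219/2
Stage 3: S2 = 2219/2; threaded value p + q = 2221; c = 10861; 10861 is prime, so its only divisors are 1 and 10861; sigma = 1 + 10861 = 10862; answer 10862

10862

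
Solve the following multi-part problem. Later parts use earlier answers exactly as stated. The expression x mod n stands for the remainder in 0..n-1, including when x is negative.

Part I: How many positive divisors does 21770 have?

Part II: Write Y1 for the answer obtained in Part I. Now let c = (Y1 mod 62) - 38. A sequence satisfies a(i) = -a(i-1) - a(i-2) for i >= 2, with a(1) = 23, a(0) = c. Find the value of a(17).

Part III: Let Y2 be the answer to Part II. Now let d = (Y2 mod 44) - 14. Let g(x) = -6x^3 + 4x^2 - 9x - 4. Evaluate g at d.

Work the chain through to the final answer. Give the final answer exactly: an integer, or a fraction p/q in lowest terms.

Part I: 21770 = 2 * 5 * 7 * 311; number of divisors = (1+1) * (1+1) * (1+1) * (1+1) = 16; answer 16
Part II: Y1 = 16; c = -22; a(2) = -1*(23) - 1*(-22) = -1; iterating: a(2)=-1, a(3)=-22, a(4)=23, a(5)=-1, a(6)=-22, a(7)=23, a(8)=-1, a(9)=-22, a(10)=23, a(11)=-1, a(12)=-22, a(13)=23, a(14)=-1, a(15)=-22, a(16)=23, a(17)=-1; answer -1
Part III: Y2 = -1; d = 29; -6*(29)^3 + 4*(29)^2 - 9*(29)^1 - 4 = (-146334) + (3364) + (-261) + (-4) = -143235; answer -143235

-143235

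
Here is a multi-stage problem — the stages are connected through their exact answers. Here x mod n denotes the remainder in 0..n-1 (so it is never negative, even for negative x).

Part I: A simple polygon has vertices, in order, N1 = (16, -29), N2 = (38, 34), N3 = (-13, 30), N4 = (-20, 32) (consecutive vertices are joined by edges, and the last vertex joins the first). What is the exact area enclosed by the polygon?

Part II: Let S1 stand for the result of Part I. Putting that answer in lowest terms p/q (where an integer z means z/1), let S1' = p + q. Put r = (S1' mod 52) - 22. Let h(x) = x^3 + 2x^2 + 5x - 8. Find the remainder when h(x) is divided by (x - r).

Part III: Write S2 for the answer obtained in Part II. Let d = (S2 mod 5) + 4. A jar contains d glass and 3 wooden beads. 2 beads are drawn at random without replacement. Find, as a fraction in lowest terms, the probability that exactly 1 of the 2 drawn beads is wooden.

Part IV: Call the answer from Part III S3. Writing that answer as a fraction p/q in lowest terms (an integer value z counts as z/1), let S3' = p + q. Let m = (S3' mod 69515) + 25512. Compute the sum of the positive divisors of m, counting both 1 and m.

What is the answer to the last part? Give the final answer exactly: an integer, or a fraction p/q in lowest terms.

52464

Part I: cross terms: (16*34 - 38*-29)=1646, (38*30 - -13*34)=1582, (-13*32 - -20*30)=184, (-20*-29 - 16*32)=68; twice the area = |3480| = 3480; area = 1740; answer 1740
Part II: S1 = 1740; threaded value p + q = 1741; r = 3; remainder = value at the root: 1*(3)^3 + 2*(3)^2 + 5*(3)^1 - 8 = (27) + (18) + (15) + (-8) = 52; answer 52
Part III: S2 = 52; d = 6; total draws C(9,2) = 36; favorable C(3,1)*C(6,1) = 18; P = 1/2; answer 1/2
Part IV: S3 = 1/2; threaded value p + q = 3; m = 25515; 25515 = 3^6 * 5 * 7; sigma = (1 + 3 + 9 + 27 + 81 + 243 + 729) * (1 + 5) * (1 + 7) = 1093 * 6 * 8 = 52464; answer 52464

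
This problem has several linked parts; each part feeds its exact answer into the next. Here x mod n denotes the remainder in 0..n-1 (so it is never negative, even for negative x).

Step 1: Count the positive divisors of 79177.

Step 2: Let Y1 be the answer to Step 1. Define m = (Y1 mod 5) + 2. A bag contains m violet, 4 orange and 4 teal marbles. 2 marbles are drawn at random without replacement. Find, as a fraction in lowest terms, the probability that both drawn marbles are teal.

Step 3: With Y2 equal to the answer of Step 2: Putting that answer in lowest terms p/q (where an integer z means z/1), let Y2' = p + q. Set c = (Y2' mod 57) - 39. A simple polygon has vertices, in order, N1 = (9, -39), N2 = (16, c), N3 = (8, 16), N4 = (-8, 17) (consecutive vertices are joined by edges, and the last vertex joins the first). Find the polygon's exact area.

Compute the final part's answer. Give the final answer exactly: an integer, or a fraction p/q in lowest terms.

652

Step 1: 79177 = 7 * 11311; number of divisors = (1+1) * (1+1) = 4; answer 4
Step 2: Y1 = 4; m = 6; total draws C(14,2) = 91; favorable C(4,2) = 6; P = 6/91; answer 6/91
Step 3: Y2 = 6/91; threaded value p + q = 97; c = 1; cross terms: (9*1 - 16*-39)=633, (16*16 - 8*1)=248, (8*17 - -8*16)=264, (-8*-39 - 9*17)=159; twice the area = |1304| = 1304; area = 652; answer 652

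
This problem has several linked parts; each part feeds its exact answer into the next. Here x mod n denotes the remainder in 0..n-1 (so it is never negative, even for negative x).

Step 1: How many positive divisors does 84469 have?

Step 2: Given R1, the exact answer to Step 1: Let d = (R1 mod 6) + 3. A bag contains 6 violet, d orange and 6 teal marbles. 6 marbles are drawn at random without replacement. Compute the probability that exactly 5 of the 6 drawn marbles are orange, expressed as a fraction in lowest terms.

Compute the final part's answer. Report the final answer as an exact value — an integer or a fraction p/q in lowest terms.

3/3094

Step 1: 84469 = 7 * 11 * 1097; number of divisors = (1+1) * (1+1) * (1+1) = 8; answer 8
Step 2: R1 = 8; d = 5; total draws C(17,6) = 12376; favorable C(5,5)*C(12,1) = 12; P = 3/3094; answer 3/3094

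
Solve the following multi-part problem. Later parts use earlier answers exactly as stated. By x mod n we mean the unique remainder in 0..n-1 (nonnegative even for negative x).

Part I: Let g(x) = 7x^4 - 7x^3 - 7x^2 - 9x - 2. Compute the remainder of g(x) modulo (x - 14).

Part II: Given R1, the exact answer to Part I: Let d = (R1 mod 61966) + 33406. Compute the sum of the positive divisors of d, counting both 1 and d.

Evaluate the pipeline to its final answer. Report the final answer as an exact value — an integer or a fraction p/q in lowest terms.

Part I: remainder = value at the root: 7*(14)^4 - 7*(14)^3 - 7*(14)^2 - 9*(14)^1 - 2 = (268912) + (-19208) + (-1372) + (-126) + (-2) = 248204; answer 248204
Part II: R1 = 248204; d = 33746; 33746 = 2 * 47 * 359; sigma = (1 + 2) * (1 + 47) * (1 + 359) = 3 * 48 * 360 = 51840; answer 51840

51840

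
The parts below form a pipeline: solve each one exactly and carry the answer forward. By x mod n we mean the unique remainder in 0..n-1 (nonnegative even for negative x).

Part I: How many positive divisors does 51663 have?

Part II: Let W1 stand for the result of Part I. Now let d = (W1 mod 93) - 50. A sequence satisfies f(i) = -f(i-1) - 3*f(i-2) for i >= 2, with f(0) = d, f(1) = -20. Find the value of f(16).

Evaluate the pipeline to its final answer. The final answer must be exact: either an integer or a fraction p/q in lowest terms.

169568

Part I: 51663 = 3 * 17 * 1013; number of divisors = (1+1) * (1+1) * (1+1) = 8; answer 8
Part II: W1 = 8; d = -42; f(2) = -1*(-20) - 3*(-42) = 146; iterating: f(2)=146, f(3)=-86, f(4)=-352, f(5)=610, f(6)=446, f(7)=-2276, f(8)=938, f(9)=5890, f(10)=-8704, f(11)=-8966, f(12)=35078, f(13)=-8180, f(14)=-97054, f(15)=121594, f(16)=169568; answer 169568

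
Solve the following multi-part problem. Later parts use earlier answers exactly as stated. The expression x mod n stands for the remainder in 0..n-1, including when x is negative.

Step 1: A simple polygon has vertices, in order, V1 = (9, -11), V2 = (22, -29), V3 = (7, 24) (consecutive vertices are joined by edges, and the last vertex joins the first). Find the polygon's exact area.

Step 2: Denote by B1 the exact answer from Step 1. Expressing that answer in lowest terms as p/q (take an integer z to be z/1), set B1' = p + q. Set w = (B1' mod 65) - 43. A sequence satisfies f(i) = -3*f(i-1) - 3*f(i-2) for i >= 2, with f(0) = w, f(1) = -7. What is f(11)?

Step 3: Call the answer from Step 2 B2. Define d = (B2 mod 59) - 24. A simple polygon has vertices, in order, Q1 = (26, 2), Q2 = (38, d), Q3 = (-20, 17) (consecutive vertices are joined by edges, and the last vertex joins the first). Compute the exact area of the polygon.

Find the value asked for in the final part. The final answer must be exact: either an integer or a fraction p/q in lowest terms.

370

Step 1: cross terms: (9*-29 - 22*-11)=-19, (22*24 - 7*-29)=731, (7*-11 - 9*24)=-293; twice the area = |419| = 419; area = 419/2; answer 419/2
Step 2: B1 = 419/2; threaded value p + q = 421; w = -12; f(2) = -3*(-7) - 3*(-12) = 57; iterating: f(2)=57, f(3)=-150, f(4)=279, f(5)=-387, f(6)=324, f(7)=189, f(8)=-1539, f(9)=4050, f(10)=-7533, f(11)=10449; answer 10449
Step 3: B2 = 10449; d = -18; cross terms: (26*-18 - 38*2)=-544, (38*17 - -20*-18)=286, (-20*2 - 26*17)=-482; twice the area = |-740| = 740; area = 370; answer 370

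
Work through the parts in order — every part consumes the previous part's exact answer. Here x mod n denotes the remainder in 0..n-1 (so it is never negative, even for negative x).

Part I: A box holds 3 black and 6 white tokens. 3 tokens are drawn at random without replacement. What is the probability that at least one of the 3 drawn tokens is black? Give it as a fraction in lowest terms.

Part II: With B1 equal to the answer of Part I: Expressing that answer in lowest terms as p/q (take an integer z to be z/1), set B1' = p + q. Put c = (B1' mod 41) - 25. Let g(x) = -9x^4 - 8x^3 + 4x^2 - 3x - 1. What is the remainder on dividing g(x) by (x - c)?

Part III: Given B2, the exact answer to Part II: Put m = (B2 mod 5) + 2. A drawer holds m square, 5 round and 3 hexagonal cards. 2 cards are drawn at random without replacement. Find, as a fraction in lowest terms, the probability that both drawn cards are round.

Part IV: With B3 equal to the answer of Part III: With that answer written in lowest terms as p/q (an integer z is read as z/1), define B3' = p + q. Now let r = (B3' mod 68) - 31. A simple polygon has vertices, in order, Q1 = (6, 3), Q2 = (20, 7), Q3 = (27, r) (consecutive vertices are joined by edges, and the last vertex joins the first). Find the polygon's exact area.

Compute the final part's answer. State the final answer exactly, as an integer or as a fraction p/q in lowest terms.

189

Part I: total draws C(9,3) = 84; complement C(6,3) = 20; favorable 84 - 20 = 64; P = 16/21; answer 16/21
Part II: B1 = 16/21; threaded value p + q = 37; c = 12; remainder = value at the root: -9*(12)^4 - 8*(12)^3 + 4*(12)^2 - 3*(12)^1 - 1 = (-186624) + (-13824) + (576) + (-36) + (-1) = -199909; answer -199909
Part III: B2 = -199909; m = 3; total draws C(11,2) = 55; favorable C(5,2) = 10; P = 2/11; answer 2/11
Part IV: B3 = 2/11; threaded value p + q = 13; r = -18; cross terms: (6*7 - 20*3)=-18, (20*-18 - 27*7)=-549, (27*3 - 6*-18)=189; twice the area = |-378| = 378; area = 189; answer 189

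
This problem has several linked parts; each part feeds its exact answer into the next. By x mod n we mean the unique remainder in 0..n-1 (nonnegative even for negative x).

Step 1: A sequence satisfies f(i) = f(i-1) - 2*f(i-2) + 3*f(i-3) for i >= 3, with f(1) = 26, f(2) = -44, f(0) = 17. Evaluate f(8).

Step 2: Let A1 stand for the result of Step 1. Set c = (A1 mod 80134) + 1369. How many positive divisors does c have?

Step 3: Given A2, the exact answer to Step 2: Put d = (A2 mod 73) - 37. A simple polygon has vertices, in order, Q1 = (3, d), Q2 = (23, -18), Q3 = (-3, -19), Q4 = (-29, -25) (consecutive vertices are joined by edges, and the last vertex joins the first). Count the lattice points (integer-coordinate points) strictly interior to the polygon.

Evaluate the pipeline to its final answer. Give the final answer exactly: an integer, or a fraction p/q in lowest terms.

Step 1: f(3) = 1*(-44) - 2*(26) + 3*(17) = -45; iterating: f(3)=-45, f(4)=121, f(5)=79, f(6)=-298, f(7)=-93, f(8)=740; answer 740
Step 2: A1 = 740; c = 2109; 2109 = 3 * 19 * 37; number of divisors = (1+1) * (1+1) * (1+1) = 8; answer 8
Step 3: A2 = 8; d = -29; cross terms: (3*-18 - 23*-29)=613, (23*-19 - -3*-18)=-491, (-3*-25 - -29*-19)=-476, (-29*-29 - 3*-25)=916; twice the area = |562| = 562; area = 281; boundary points = 1 + 1 + 2 + 4 = 8; strictly interior points = area - boundary/2 + 1 = 278; answer 278

278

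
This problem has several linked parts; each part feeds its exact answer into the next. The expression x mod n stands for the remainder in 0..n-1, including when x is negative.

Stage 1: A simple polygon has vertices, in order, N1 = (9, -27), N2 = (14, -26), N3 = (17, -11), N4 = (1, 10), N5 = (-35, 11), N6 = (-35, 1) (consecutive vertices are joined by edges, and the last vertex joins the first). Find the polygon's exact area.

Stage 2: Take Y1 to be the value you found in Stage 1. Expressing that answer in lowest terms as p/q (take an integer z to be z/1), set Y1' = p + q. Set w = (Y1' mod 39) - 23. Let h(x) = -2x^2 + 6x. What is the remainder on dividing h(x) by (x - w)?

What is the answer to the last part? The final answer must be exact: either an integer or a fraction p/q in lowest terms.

-1196

Stage 1: cross terms: (9*-26 - 14*-27)=144, (14*-11 - 17*-26)=288, (17*10 - 1*-11)=181, (1*11 - -35*10)=361, (-35*1 - -35*11)=350, (-35*-27 - 9*1)=936; twice the area = |2260| = 2260; area = 1130; answer 1130
Stage 2: Y1 = 1130; threaded value p + q = 1131; w = -23; remainder = value at the root: -2*(-23)^2 + 6*(-23)^1 = (-1058) + (-138) = -1196; answer -1196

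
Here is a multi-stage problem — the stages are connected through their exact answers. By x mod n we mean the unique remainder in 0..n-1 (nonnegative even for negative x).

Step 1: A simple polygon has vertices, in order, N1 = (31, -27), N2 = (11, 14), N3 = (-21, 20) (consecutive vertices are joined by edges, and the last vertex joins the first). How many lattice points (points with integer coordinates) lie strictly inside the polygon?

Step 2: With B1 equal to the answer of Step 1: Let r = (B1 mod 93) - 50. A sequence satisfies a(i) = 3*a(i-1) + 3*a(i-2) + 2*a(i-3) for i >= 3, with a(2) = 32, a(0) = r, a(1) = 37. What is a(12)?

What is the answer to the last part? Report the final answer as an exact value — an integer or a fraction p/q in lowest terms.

37813247

Step 1: cross terms: (31*14 - 11*-27)=731, (11*20 - -21*14)=514, (-21*-27 - 31*20)=-53; twice the area = |1192| = 1192; area = 596; boundary points = 1 + 2 + 1 = 4; strictly interior points = area - boundary/2 + 1 = 595; answer 595
Step 2: B1 = 595; r = -13; a(3) = 3*(32) + 3*(37) + 2*(-13) = 181; iterating: a(3)=181, a(4)=713, a(5)=2746, a(6)=10739, a(7)=41881, a(8)=163352, a(9)=637177, a(10)=2485349, a(11)=9694282, a(12)=37813247; answer 37813247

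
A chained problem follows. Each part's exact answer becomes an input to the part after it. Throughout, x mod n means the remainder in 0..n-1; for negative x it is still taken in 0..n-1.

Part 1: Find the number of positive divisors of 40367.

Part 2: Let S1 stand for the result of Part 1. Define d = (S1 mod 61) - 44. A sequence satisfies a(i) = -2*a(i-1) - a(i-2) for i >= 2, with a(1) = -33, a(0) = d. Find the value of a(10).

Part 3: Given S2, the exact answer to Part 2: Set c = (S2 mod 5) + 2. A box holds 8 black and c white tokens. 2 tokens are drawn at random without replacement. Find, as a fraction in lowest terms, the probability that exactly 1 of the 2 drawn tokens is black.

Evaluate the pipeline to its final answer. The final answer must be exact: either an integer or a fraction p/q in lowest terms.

Part 1: 40367 = 37 * 1091; number of divisors = (1+1) * (1+1) = 4; answer 4
Part 2: S1 = 4; d = -40; a(2) = -2*(-33) - 1*(-40) = 106; iterating: a(2)=106, a(3)=-179, a(4)=252, a(5)=-325, a(6)=398, a(7)=-471, a(8)=544, a(9)=-617, a(10)=690; answer 690
Part 3: S2 = 690; c = 2; total draws C(10,2) = 45; favorable C(8,1)*C(2,1) = 16; P = 16/45; answer 16/45

16/45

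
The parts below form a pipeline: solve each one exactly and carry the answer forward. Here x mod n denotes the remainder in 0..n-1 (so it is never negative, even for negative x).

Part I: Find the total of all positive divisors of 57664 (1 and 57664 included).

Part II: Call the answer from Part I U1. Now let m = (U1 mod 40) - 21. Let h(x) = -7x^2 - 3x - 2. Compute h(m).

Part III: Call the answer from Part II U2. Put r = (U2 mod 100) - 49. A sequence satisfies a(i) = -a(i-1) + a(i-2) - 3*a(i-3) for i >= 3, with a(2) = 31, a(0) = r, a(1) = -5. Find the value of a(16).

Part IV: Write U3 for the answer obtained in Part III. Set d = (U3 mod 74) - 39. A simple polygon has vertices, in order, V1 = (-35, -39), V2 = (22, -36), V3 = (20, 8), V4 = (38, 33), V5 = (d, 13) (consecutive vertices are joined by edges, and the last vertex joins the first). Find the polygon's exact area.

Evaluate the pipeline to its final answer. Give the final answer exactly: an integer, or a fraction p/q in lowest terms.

Part I: 57664 = 2^6 * 17 * 53; sigma = (1 + 2 + 4 + 8 + 16 + 32 + 64) * (1 + 17) * (1 + 53) = 127 * 18 * 54 = 123444; answer 123444
Part II: U1 = 123444; m = -17; -7*(-17)^2 - 3*(-17)^1 - 2 = (-2023) + (51) + (-2) = -1974; answer -1974
Part III: U2 = -1974; r = -23; a(3) = -1*(31) + 1*(-5) - 3*(-23) = 33; iterating: a(3)=33, a(4)=13, a(5)=-73, a(6)=-13, a(7)=-99, a(8)=305, a(9)=-365, a(10)=967, a(11)=-2247, a(12)=4309, a(13)=-9457, a(14)=20507, a(15)=-42891, a(16)=91769; answer 91769
Part IV: U3 = 91769; d = -30; cross terms: (-35*-36 - 22*-39)=2118, (22*8 - 20*-36)=896, (20*33 - 38*8)=356, (38*13 - -30*33)=1484, (-30*-39 - -35*13)=1625; twice the area = |6479| = 6479; area = 6479/2; answer 6479/2

6479/2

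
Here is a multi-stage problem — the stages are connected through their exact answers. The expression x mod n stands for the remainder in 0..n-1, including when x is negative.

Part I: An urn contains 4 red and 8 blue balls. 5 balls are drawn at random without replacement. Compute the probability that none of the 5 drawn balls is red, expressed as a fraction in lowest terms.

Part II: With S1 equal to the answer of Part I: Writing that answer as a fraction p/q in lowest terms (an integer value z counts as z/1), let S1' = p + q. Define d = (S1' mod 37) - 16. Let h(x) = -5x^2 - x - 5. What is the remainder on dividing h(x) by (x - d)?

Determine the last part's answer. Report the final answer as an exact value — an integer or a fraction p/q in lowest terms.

Part I: total draws C(12,5) = 792; favorable C(8,5) = 56; P = 7/99; answer 7/99
Part II: S1 = 7/99; threaded value p + q = 106; d = 16; remainder = value at the root: -5*(16)^2 - 1*(16)^1 - 5 = (-1280) + (-16) + (-5) = -1301; answer -1301

-1301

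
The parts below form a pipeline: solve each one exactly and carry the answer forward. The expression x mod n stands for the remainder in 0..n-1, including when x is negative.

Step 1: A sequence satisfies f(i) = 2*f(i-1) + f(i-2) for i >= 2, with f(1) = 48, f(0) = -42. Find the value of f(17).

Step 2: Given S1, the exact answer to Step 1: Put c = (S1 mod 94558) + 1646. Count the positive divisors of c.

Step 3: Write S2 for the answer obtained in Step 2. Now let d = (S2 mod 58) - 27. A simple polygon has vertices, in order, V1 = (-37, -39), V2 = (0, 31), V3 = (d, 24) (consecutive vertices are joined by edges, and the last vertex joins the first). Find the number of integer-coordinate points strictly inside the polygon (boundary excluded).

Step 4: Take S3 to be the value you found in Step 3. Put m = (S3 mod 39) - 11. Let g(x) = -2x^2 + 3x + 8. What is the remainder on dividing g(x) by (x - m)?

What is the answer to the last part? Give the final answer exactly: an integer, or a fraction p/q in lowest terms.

-46

Step 1: f(2) = 2*(48) + 1*(-42) = 54; iterating: f(2)=54, f(3)=156, f(4)=366, f(5)=888, f(6)=2142, f(7)=5172, f(8)=12486, f(9)=30144, f(10)=72774, f(11)=175692, f(12)=424158, f(13)=1024008, f(14)=2472174, f(15)=5968356, f(16)=14408886, f(17)=34786128; answer 34786128
Step 2: S1 = 34786128; c = 84988; 84988 = 2^2 * 21247; number of divisors = (2+1) * (1+1) = 6; answer 6
Step 3: S2 = 6; d = -21; cross terms: (-37*31 - 0*-39)=-1147, (0*24 - -21*31)=651, (-21*-39 - -37*24)=1707; twice the area = |1211| = 1211; area = 1211/2; boundary points = 1 + 7 + 1 = 9; strictly interior points = area - boundary/2 + 1 = 602; answer 602
Step 4: S3 = 602; m = 6; remainder = value at the root: -2*(6)^2 + 3*(6)^1 + 8 = (-72) + (18) + (8) = -46; answer -46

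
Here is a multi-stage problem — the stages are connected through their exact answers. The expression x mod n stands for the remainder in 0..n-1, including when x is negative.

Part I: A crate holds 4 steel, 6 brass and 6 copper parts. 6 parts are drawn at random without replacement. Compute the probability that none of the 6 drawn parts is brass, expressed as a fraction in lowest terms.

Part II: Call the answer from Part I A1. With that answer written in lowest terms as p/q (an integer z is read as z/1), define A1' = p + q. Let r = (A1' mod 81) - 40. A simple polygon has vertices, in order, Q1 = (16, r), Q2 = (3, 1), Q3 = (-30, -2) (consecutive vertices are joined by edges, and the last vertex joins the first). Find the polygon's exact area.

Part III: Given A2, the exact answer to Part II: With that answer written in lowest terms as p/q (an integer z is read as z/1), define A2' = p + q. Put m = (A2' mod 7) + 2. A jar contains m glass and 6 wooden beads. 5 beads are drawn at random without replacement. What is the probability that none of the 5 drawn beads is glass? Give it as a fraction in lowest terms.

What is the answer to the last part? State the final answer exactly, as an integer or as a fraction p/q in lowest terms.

Part I: total draws C(16,6) = 8008; favorable C(10,6) = 210; P = 15/572; answer 15/572
Part II: A1 = 15/572; threaded value p + q = 587; r = -20; cross terms: (16*1 - 3*-20)=76, (3*-2 - -30*1)=24, (-30*-20 - 16*-2)=632; twice the area = |732| = 732; area = 366; answer 366
Part III: A2 = 366; threaded value p + q = 367; m = 5; total draws C(11,5) = 462; favorable C(6,5) = 6; P = 1/77; answer 1/77

1/77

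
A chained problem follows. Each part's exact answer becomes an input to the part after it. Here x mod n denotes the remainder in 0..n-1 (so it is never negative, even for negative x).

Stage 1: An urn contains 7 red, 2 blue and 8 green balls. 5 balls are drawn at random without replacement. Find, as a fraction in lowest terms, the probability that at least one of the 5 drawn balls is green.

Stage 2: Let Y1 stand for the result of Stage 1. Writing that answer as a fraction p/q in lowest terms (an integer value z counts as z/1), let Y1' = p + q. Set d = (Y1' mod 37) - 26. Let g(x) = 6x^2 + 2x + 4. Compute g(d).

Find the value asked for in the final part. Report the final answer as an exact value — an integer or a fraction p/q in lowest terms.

24

Stage 1: total draws C(17,5) = 6188; complement C(9,5) = 126; favorable 6188 - 126 = 6062; P = 433/442; answer 433/442
Stage 2: Y1 = 433/442; threaded value p + q = 875; d = -2; 6*(-2)^2 + 2*(-2)^1 + 4 = (24) + (-4) + (4) = 24; answer 24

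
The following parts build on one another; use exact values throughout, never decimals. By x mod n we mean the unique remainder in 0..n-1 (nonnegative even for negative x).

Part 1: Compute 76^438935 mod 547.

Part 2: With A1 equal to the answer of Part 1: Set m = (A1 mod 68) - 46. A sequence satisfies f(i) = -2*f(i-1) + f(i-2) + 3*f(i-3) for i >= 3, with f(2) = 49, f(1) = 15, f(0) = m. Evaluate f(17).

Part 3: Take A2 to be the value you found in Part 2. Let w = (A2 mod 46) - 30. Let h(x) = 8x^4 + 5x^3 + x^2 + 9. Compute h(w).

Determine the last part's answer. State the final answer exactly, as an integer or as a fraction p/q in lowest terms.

85109

Part 1: squarings mod 547: 76^1=76, 76^2=306, 76^4=99, 76^8=502, 76^16=384, 76^32=313, 76^64=56, 76^128=401, 76^256=530, 76^512=289, 76^1024=377, 76^2048=456, 76^4096=76, 76^8192=306, 76^16384=99, 76^32768=502, 76^65536=384, 76^131072=313, 76^262144=56; 76^438935 = 76^1 * 76^2 * 76^4 * 76^16 * 76^128 * 76^512 * 76^4096 * 76^8192 * 76^32768 * 76^131072 * 76^262144 = 325 (mod 547); answer 325
Part 2: A1 = 325; m = 7; f(3) = -2*(49) + 1*(15) + 3*(7) = -62; iterating: f(3)=-62, f(4)=218, f(5)=-351, f(6)=734, f(7)=-1165, f(8)=2011, f(9)=-2985, f(10)=4486, f(11)=-5924, f(12)=7379, f(13)=-7224, f(14)=4055, f(15)=6803, f(16)=-31223, f(17)=81414; answer 81414
Part 3: A2 = 81414; w = 10; 8*(10)^4 + 5*(10)^3 + 1*(10)^2 + 9 = (80000) + (5000) + (100) + (9) = 85109; answer 85109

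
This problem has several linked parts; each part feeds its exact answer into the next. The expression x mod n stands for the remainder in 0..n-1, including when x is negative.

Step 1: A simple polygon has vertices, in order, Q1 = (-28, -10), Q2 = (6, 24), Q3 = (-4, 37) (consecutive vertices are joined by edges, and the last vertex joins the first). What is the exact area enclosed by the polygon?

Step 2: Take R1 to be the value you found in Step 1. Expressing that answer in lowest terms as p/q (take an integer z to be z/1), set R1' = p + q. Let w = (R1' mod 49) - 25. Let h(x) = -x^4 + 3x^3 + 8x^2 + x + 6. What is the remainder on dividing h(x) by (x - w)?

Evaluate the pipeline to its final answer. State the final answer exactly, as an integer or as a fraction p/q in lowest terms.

-432519

Step 1: cross terms: (-28*24 - 6*-10)=-612, (6*37 - -4*24)=318, (-4*-10 - -28*37)=1076; twice the area = |782| = 782; area = 391; answer 391
Step 2: R1 = 391; threaded value p + q = 392; w = -25; remainder = value at the root: -1*(-25)^4 + 3*(-25)^3 + 8*(-25)^2 + 1*(-25)^1 + 6 = (-390625) + (-46875) + (5000) + (-25) + (6) = -432519; answer -432519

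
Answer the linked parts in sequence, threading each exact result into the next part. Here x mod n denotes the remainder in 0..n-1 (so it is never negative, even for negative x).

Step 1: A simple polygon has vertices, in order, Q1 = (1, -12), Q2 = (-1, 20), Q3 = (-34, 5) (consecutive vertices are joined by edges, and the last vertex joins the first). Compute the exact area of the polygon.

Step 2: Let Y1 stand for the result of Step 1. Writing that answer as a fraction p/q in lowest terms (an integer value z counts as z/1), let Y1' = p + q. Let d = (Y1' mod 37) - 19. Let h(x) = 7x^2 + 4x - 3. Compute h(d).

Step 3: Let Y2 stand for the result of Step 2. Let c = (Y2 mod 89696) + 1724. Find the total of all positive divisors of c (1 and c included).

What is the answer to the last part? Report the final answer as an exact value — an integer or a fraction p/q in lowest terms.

Step 1: cross terms: (1*20 - -1*-12)=8, (-1*5 - -34*20)=675, (-34*-12 - 1*5)=403; twice the area = |1086| = 1086; area = 543; answer 543
Step 2: Y1 = 543; threaded value p + q = 544; d = 7; 7*(7)^2 + 4*(7)^1 - 3 = (343) + (28) + (-3) = 368; answer 368
Step 3: Y2 = 368; c = 2092; 2092 = 2^2 * 523; sigma = (1 + 2 + 4) * (1 + 523) = 7 * 524 = 3668; answer 3668

3668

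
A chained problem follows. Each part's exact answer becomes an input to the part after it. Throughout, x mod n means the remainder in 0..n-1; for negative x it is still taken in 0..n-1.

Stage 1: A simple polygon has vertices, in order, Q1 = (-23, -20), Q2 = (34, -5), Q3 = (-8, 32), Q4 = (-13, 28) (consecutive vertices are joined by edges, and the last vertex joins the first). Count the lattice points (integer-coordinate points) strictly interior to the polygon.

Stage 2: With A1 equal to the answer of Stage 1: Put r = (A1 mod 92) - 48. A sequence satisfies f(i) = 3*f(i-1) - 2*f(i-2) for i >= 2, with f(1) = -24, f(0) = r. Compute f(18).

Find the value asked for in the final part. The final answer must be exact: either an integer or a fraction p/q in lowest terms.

Stage 1: cross terms: (-23*-5 - 34*-20)=795, (34*32 - -8*-5)=1048, (-8*28 - -13*32)=192, (-13*-20 - -23*28)=904; twice the area = |2939| = 2939; area = 2939/2; boundary points = 3 + 1 + 1 + 2 = 7; strictly interior points = area - boundary/2 + 1 = 1467; answer 1467
Stage 2: A1 = 1467; r = 39; f(2) = 3*(-24) - 2*(39) = -150; iterating: f(2)=-150, f(3)=-402, f(4)=-906, f(5)=-1914, f(6)=-3930, f(7)=-7962, f(8)=-16026, f(9)=-32154, f(10)=-64410, f(11)=-128922, f(12)=-257946, f(13)=-515994, f(14)=-1032090, f(15)=-2064282, f(16)=-4128666, f(17)=-8257434, f(18)=-16514970; answer -16514970

-16514970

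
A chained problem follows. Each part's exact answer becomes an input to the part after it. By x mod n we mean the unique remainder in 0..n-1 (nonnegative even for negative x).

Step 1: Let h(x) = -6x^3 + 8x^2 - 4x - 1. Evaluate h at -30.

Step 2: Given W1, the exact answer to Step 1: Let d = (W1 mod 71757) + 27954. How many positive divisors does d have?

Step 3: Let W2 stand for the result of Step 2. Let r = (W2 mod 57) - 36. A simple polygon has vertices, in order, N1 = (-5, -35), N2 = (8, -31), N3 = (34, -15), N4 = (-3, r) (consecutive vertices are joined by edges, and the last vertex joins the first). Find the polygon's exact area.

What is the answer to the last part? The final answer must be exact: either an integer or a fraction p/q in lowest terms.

103/2

Step 1: -6*(-30)^3 + 8*(-30)^2 - 4*(-30)^1 - 1 = (162000) + (7200) + (120) + (-1) = 169319; answer 169319
Step 2: W1 = 169319; d = 53759; 53759 is prime, so its only divisors are 1 and 53759; count = 2; answer 2
Step 3: W2 = 2; r = -34; cross terms: (-5*-31 - 8*-35)=435, (8*-15 - 34*-31)=934, (34*-34 - -3*-15)=-1201, (-3*-35 - -5*-34)=-65; twice the area = |103| = 103; area = 103/2; answer 103/2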